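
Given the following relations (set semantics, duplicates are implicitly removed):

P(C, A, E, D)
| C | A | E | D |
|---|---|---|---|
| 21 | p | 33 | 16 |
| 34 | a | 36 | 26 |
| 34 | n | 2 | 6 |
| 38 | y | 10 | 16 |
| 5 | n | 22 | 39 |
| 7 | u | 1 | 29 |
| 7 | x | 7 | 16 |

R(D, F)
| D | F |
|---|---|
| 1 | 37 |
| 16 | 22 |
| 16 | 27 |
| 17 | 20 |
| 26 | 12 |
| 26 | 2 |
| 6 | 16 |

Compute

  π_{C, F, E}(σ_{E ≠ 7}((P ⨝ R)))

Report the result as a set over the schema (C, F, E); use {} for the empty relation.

{(21, 22, 33), (21, 27, 33), (34, 12, 36), (34, 16, 2), (34, 2, 36), (38, 22, 10), (38, 27, 10)}

Joining P and R on D yields {(21, p, 33, 16, 22), (21, p, 33, 16, 27), (34, a, 36, 26, 12), (34, a, 36, 26, 2), (34, n, 2, 6, 16), (38, y, 10, 16, 22), (38, y, 10, 16, 27), (7, x, 7, 16, 22), (7, x, 7, 16, 27)}.
σ[E ≠ 7]: keep tuples satisfying E ≠ 7 → {(21, p, 33, 16, 22), (21, p, 33, 16, 27), (34, a, 36, 26, 12), (34, a, 36, 26, 2), (34, n, 2, 6, 16), (38, y, 10, 16, 22), (38, y, 10, 16, 27)}
Projecting to C, F, E: {(21, 22, 33), (21, 27, 33), (34, 12, 36), (34, 16, 2), (34, 2, 36), (38, 22, 10), (38, 27, 10)}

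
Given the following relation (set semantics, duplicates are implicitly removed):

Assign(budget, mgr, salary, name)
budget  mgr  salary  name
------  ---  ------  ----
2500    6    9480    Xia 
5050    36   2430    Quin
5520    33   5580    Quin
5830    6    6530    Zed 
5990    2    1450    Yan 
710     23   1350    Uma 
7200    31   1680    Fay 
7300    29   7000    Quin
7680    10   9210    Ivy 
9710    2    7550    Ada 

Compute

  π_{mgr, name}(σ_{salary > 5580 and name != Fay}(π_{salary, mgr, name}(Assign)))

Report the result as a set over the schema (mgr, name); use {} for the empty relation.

π[salary, mgr, name]: project onto (salary, mgr, name) → {(1350, 23, Uma), (1450, 2, Yan), (1680, 31, Fay), (2430, 36, Quin), (5580, 33, Quin), (6530, 6, Zed), (7000, 29, Quin), (7550, 2, Ada), (9210, 10, Ivy), (9480, 6, Xia)}
Selection salary > 5580 and name != Fay: {(6530, 6, Zed), (7000, 29, Quin), (7550, 2, Ada), (9210, 10, Ivy), (9480, 6, Xia)}
π[mgr, name]: project onto (mgr, name) → {(10, Ivy), (2, Ada), (29, Quin), (6, Xia), (6, Zed)}

{(10, Ivy), (2, Ada), (29, Quin), (6, Xia), (6, Zed)}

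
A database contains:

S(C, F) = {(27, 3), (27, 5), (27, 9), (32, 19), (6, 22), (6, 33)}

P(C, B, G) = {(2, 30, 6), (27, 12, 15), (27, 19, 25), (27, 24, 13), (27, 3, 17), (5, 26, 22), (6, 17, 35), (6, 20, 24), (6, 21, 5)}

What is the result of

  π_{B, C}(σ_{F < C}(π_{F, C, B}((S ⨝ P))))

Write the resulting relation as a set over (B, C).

S ⋈ P (natural join on C): {(27, 3, 12, 15), (27, 3, 19, 25), (27, 3, 24, 13), (27, 3, 3, 17), (27, 5, 12, 15), (27, 5, 19, 25), (27, 5, 24, 13), (27, 5, 3, 17), (27, 9, 12, 15), (27, 9, 19, 25), (27, 9, 24, 13), (27, 9, 3, 17), (6, 22, 17, 35), (6, 22, 20, 24), (6, 22, 21, 5), (6, 33, 17, 35), (6, 33, 20, 24), (6, 33, 21, 5)}
π[F, C, B]: project onto (F, C, B) → {(22, 6, 17), (22, 6, 20), (22, 6, 21), (3, 27, 12), (3, 27, 19), (3, 27, 24), (3, 27, 3), (33, 6, 17), (33, 6, 20), (33, 6, 21), (5, 27, 12), (5, 27, 19), (5, 27, 24), (5, 27, 3), (9, 27, 12), (9, 27, 19), (9, 27, 24), (9, 27, 3)}
Apply σ_{F < C}; surviving tuples: {(3, 27, 12), (3, 27, 19), (3, 27, 24), (3, 27, 3), (5, 27, 12), (5, 27, 19), (5, 27, 24), (5, 27, 3), (9, 27, 12), (9, 27, 19), (9, 27, 24), (9, 27, 3)}
π[B, C]: project onto (B, C) (8 duplicate(s) eliminated) → {(12, 27), (19, 27), (24, 27), (3, 27)}

{(12, 27), (19, 27), (24, 27), (3, 27)}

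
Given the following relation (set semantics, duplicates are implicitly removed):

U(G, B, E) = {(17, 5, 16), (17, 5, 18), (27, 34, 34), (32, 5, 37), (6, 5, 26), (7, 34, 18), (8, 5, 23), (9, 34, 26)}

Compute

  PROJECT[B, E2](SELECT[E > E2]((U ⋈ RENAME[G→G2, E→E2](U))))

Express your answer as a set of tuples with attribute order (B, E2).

ρ[G→G2, E→E2]: schema becomes (G2, B, E2); tuples unchanged.
Joining U and RENAME[G→G2, E→E2](U) on B yields {(17, 5, 16, 17, 16), (17, 5, 16, 17, 18), (17, 5, 16, 32, 37), (17, 5, 16, 6, 26), (17, 5, 16, 8, 23), (17, 5, 18, 17, 16), (17, 5, 18, 17, 18), (17, 5, 18, 32, 37), (17, 5, 18, 6, 26), (17, 5, 18, 8, 23), (27, 34, 34, 27, 34), (27, 34, 34, 7, 18), (27, 34, 34, 9, 26), (32, 5, 37, 17, 16), (32, 5, 37, 17, 18), (32, 5, 37, 32, 37), (32, 5, 37, 6, 26), (32, 5, 37, 8, 23), (6, 5, 26, 17, 16), (6, 5, 26, 17, 18), (6, 5, 26, 32, 37), (6, 5, 26, 6, 26), (6, 5, 26, 8, 23), (7, 34, 18, 27, 34), (7, 34, 18, 7, 18), (7, 34, 18, 9, 26), (8, 5, 23, 17, 16), (8, 5, 23, 17, 18), (8, 5, 23, 32, 37), (8, 5, 23, 6, 26), (8, 5, 23, 8, 23), (9, 34, 26, 27, 34), (9, 34, 26, 7, 18), (9, 34, 26, 9, 26)}.
Selection E > E2: {(17, 5, 18, 17, 16), (27, 34, 34, 7, 18), (27, 34, 34, 9, 26), (32, 5, 37, 17, 16), (32, 5, 37, 17, 18), (32, 5, 37, 6, 26), (32, 5, 37, 8, 23), (6, 5, 26, 17, 16), (6, 5, 26, 17, 18), (6, 5, 26, 8, 23), (8, 5, 23, 17, 16), (8, 5, 23, 17, 18), (9, 34, 26, 7, 18)}
π[B, E2]: project onto (B, E2) (7 duplicate(s) eliminated) → {(34, 18), (34, 26), (5, 16), (5, 18), (5, 23), (5, 26)}

{(34, 18), (34, 26), (5, 16), (5, 18), (5, 23), (5, 26)}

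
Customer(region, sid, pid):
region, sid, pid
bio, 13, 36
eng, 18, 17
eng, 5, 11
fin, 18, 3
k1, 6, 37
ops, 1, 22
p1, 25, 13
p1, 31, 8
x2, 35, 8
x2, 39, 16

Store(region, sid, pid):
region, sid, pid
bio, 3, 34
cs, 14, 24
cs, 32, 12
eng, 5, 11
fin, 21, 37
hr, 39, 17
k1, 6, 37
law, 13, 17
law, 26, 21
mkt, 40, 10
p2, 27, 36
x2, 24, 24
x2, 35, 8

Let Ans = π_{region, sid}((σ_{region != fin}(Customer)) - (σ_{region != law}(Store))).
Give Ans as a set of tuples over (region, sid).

{(bio, 13), (eng, 18), (ops, 1), (p1, 25), (p1, 31), (x2, 39)}

Selection region != fin: {(bio, 13, 36), (eng, 18, 17), (eng, 5, 11), (k1, 6, 37), (ops, 1, 22), (p1, 25, 13), (p1, 31, 8), (x2, 35, 8), (x2, 39, 16)}
Selection region != law: {(bio, 3, 34), (cs, 14, 24), (cs, 32, 12), (eng, 5, 11), (fin, 21, 37), (hr, 39, 17), (k1, 6, 37), (mkt, 40, 10), (p2, 27, 36), (x2, 24, 24), (x2, 35, 8)}
Taking the difference: {(bio, 13, 36), (eng, 18, 17), (ops, 1, 22), (p1, 25, 13), (p1, 31, 8), (x2, 39, 16)}
π_{region, sid} gives {(bio, 13), (eng, 18), (ops, 1), (p1, 25), (p1, 31), (x2, 39)}.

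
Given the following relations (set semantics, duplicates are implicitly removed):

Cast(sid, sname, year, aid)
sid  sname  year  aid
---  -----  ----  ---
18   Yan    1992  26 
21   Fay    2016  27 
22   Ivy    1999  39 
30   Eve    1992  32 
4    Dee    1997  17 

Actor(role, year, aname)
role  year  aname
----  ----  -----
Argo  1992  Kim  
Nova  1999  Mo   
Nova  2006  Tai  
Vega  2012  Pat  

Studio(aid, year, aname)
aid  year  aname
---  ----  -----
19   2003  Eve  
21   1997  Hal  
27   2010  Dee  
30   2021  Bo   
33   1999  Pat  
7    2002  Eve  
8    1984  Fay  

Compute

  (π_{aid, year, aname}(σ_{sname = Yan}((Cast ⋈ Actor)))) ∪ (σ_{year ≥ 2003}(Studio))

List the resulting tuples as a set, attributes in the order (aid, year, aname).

Joining Cast and Actor on year yields {(18, Yan, 1992, 26, Argo, Kim), (22, Ivy, 1999, 39, Nova, Mo), (30, Eve, 1992, 32, Argo, Kim)}.
Selection sname = Yan: {(18, Yan, 1992, 26, Argo, Kim)}
π_{aid, year, aname} gives {(26, 1992, Kim)}.
Selection year ≥ 2003: {(19, 2003, Eve), (27, 2010, Dee), (30, 2021, Bo)}
Union: {(26, 1992, Kim)} with {(19, 2003, Eve), (27, 2010, Dee), (30, 2021, Bo)} → {(19, 2003, Eve), (26, 1992, Kim), (27, 2010, Dee), (30, 2021, Bo)}

{(19, 2003, Eve), (26, 1992, Kim), (27, 2010, Dee), (30, 2021, Bo)}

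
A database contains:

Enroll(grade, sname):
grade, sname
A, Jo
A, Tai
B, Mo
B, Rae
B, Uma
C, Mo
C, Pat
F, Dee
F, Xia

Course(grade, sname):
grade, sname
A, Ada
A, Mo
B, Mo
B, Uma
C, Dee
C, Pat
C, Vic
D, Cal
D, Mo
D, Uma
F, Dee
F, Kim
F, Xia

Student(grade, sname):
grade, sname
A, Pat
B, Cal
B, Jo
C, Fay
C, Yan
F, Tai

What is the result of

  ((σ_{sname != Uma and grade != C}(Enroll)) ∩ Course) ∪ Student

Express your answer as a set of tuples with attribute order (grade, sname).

Selection sname != Uma and grade != C: {(A, Jo), (A, Tai), (B, Mo), (B, Rae), (F, Dee), (F, Xia)}
Set intersection of the two operands is {(B, Mo), (F, Dee), (F, Xia)}.
Set union of the two operands is {(A, Pat), (B, Cal), (B, Jo), (B, Mo), (C, Fay), (C, Yan), (F, Dee), (F, Tai), (F, Xia)}.

{(A, Pat), (B, Cal), (B, Jo), (B, Mo), (C, Fay), (C, Yan), (F, Dee), (F, Tai), (F, Xia)}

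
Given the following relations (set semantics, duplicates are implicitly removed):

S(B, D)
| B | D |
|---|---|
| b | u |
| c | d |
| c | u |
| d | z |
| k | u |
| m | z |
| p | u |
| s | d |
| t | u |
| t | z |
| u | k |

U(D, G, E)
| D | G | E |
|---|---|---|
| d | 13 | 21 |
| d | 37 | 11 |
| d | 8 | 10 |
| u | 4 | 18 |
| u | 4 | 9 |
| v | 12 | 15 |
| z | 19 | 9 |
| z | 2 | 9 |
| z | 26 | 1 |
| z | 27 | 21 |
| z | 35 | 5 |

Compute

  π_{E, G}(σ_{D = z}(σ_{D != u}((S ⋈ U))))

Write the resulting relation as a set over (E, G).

Joining S and U on D yields {(b, u, 4, 18), (b, u, 4, 9), (c, d, 13, 21), (c, d, 37, 11), (c, d, 8, 10), (c, u, 4, 18), (c, u, 4, 9), (d, z, 19, 9), (d, z, 2, 9), (d, z, 26, 1), (d, z, 27, 21), (d, z, 35, 5), (k, u, 4, 18), (k, u, 4, 9), (m, z, 19, 9), (m, z, 2, 9), (m, z, 26, 1), (m, z, 27, 21), (m, z, 35, 5), (p, u, 4, 18), (p, u, 4, 9), (s, d, 13, 21), (s, d, 37, 11), (s, d, 8, 10), (t, u, 4, 18), (t, u, 4, 9), (t, z, 19, 9), (t, z, 2, 9), (t, z, 26, 1), (t, z, 27, 21), (t, z, 35, 5)}.
σ[D != u]: keep tuples satisfying D != u → {(c, d, 13, 21), (c, d, 37, 11), (c, d, 8, 10), (d, z, 19, 9), (d, z, 2, 9), (d, z, 26, 1), (d, z, 27, 21), (d, z, 35, 5), (m, z, 19, 9), (m, z, 2, 9), (m, z, 26, 1), (m, z, 27, 21), (m, z, 35, 5), (s, d, 13, 21), (s, d, 37, 11), (s, d, 8, 10), (t, z, 19, 9), (t, z, 2, 9), (t, z, 26, 1), (t, z, 27, 21), (t, z, 35, 5)}
σ[D = z]: keep tuples satisfying D = z → {(d, z, 19, 9), (d, z, 2, 9), (d, z, 26, 1), (d, z, 27, 21), (d, z, 35, 5), (m, z, 19, 9), (m, z, 2, 9), (m, z, 26, 1), (m, z, 27, 21), (m, z, 35, 5), (t, z, 19, 9), (t, z, 2, 9), (t, z, 26, 1), (t, z, 27, 21), (t, z, 35, 5)}
π[E, G]: project onto (E, G) (10 duplicate(s) eliminated) → {(1, 26), (21, 27), (5, 35), (9, 19), (9, 2)}

{(1, 26), (21, 27), (5, 35), (9, 19), (9, 2)}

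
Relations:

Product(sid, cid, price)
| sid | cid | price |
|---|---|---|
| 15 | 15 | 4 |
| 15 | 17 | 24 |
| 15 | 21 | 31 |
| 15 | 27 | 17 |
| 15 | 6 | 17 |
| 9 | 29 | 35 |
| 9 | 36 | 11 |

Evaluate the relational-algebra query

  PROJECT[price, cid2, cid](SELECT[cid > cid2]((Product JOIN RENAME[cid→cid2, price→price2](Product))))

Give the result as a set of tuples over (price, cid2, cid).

{(11, 29, 36), (17, 15, 27), (17, 17, 27), (17, 21, 27), (17, 6, 27), (24, 15, 17), (24, 6, 17), (31, 15, 21), (31, 17, 21), (31, 6, 21), (4, 6, 15)}

ρ[cid→cid2, price→price2]: schema becomes (sid, cid2, price2); tuples unchanged.
Natural join on sid: {(15, 15, 4, 15, 4), (15, 15, 4, 17, 24), (15, 15, 4, 21, 31), (15, 15, 4, 27, 17), (15, 15, 4, 6, 17), (15, 17, 24, 15, 4), (15, 17, 24, 17, 24), (15, 17, 24, 21, 31), (15, 17, 24, 27, 17), (15, 17, 24, 6, 17), (15, 21, 31, 15, 4), (15, 21, 31, 17, 24), (15, 21, 31, 21, 31), (15, 21, 31, 27, 17), (15, 21, 31, 6, 17), (15, 27, 17, 15, 4), (15, 27, 17, 17, 24), (15, 27, 17, 21, 31), (15, 27, 17, 27, 17), (15, 27, 17, 6, 17), (15, 6, 17, 15, 4), (15, 6, 17, 17, 24), (15, 6, 17, 21, 31), (15, 6, 17, 27, 17), (15, 6, 17, 6, 17), (9, 29, 35, 29, 35), (9, 29, 35, 36, 11), (9, 36, 11, 29, 35), (9, 36, 11, 36, 11)}
σ[cid > cid2]: keep tuples satisfying cid > cid2 → {(15, 15, 4, 6, 17), (15, 17, 24, 15, 4), (15, 17, 24, 6, 17), (15, 21, 31, 15, 4), (15, 21, 31, 17, 24), (15, 21, 31, 6, 17), (15, 27, 17, 15, 4), (15, 27, 17, 17, 24), (15, 27, 17, 21, 31), (15, 27, 17, 6, 17), (9, 36, 11, 29, 35)}
π[price, cid2, cid]: project onto (price, cid2, cid) → {(11, 29, 36), (17, 15, 27), (17, 17, 27), (17, 21, 27), (17, 6, 27), (24, 15, 17), (24, 6, 17), (31, 15, 21), (31, 17, 21), (31, 6, 21), (4, 6, 15)}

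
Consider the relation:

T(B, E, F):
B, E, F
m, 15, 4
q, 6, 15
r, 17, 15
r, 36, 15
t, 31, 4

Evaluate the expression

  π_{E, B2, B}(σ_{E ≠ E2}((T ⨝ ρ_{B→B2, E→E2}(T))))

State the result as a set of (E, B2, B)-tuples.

{(15, t, m), (17, q, r), (17, r, r), (31, m, t), (36, q, r), (36, r, r), (6, r, q)}

ρ[B→B2, E→E2]: schema becomes (B2, E2, F); tuples unchanged.
T ⋈ ρ_{B→B2, E→E2}(T) (natural join on F): {(m, 15, 4, m, 15), (m, 15, 4, t, 31), (q, 6, 15, q, 6), (q, 6, 15, r, 17), (q, 6, 15, r, 36), (r, 17, 15, q, 6), (r, 17, 15, r, 17), (r, 17, 15, r, 36), (r, 36, 15, q, 6), (r, 36, 15, r, 17), (r, 36, 15, r, 36), (t, 31, 4, m, 15), (t, 31, 4, t, 31)}
Selection E ≠ E2: {(m, 15, 4, t, 31), (q, 6, 15, r, 17), (q, 6, 15, r, 36), (r, 17, 15, q, 6), (r, 17, 15, r, 36), (r, 36, 15, q, 6), (r, 36, 15, r, 17), (t, 31, 4, m, 15)}
Keep only column(s) E, B2, B (1 duplicate(s) eliminated): {(15, t, m), (17, q, r), (17, r, r), (31, m, t), (36, q, r), (36, r, r), (6, r, q)}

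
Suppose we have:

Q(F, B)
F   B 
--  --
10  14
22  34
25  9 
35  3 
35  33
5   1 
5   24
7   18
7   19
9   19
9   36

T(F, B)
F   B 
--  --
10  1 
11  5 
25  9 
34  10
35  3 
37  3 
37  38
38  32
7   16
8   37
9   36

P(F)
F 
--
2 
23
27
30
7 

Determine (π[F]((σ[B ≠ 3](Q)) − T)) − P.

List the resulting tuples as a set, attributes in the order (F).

Filtering on B ≠ 3 leaves {(10, 14), (22, 34), (25, 9), (35, 33), (5, 1), (5, 24), (7, 18), (7, 19), (9, 19), (9, 36)}.
Taking the difference: {(10, 14), (22, 34), (35, 33), (5, 1), (5, 24), (7, 18), (7, 19), (9, 19)}
Keep only column(s) F (2 duplicate(s) eliminated): {10, 22, 35, 5, 7, 9}
Taking the difference: {10, 22, 35, 5, 9}

{10, 22, 35, 5, 9}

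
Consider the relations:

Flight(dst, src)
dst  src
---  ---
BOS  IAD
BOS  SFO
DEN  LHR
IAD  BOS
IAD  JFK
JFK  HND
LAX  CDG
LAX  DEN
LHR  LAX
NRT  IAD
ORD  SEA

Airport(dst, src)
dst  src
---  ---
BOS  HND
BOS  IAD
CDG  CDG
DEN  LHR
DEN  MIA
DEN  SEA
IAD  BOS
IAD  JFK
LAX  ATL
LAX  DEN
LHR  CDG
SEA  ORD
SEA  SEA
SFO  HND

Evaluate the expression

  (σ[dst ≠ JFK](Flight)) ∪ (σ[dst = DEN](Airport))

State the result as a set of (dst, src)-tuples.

{(BOS, IAD), (BOS, SFO), (DEN, LHR), (DEN, MIA), (DEN, SEA), (IAD, BOS), (IAD, JFK), (LAX, CDG), (LAX, DEN), (LHR, LAX), (NRT, IAD), (ORD, SEA)}

Apply σ_{dst ≠ JFK}; surviving tuples: {(BOS, IAD), (BOS, SFO), (DEN, LHR), (IAD, BOS), (IAD, JFK), (LAX, CDG), (LAX, DEN), (LHR, LAX), (NRT, IAD), (ORD, SEA)}
Apply σ_{dst = DEN}; surviving tuples: {(DEN, LHR), (DEN, MIA), (DEN, SEA)}
Union: {(BOS, IAD), (BOS, SFO), (DEN, LHR), (IAD, BOS), (IAD, JFK), (LAX, CDG), (LAX, DEN), (LHR, LAX), (NRT, IAD), (ORD, SEA)} with {(DEN, LHR), (DEN, MIA), (DEN, SEA)} → {(BOS, IAD), (BOS, SFO), (DEN, LHR), (DEN, MIA), (DEN, SEA), (IAD, BOS), (IAD, JFK), (LAX, CDG), (LAX, DEN), (LHR, LAX), (NRT, IAD), (ORD, SEA)}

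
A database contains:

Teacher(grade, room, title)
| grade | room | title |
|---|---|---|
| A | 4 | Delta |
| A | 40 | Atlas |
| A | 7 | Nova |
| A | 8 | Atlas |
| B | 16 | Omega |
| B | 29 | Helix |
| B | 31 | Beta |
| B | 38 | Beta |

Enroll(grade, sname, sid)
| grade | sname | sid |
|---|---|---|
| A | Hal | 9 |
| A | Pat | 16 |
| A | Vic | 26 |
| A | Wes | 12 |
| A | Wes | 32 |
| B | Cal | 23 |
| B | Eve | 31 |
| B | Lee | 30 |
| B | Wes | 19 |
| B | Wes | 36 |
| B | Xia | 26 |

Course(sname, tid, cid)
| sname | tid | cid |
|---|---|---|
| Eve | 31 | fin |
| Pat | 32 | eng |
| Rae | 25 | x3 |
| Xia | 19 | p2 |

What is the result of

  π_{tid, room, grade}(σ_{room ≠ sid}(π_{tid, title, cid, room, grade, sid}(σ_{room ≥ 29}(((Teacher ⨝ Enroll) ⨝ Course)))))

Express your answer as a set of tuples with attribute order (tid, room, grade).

{(19, 29, B), (19, 31, B), (19, 38, B), (31, 29, B), (31, 38, B), (32, 40, A)}

Teacher ⋈ Enroll (natural join on grade): {(A, 4, Delta, Hal, 9), (A, 4, Delta, Pat, 16), (A, 4, Delta, Vic, 26), (A, 4, Delta, Wes, 12), (A, 4, Delta, Wes, 32), (A, 40, Atlas, Hal, 9), (A, 40, Atlas, Pat, 16), (A, 40, Atlas, Vic, 26), (A, 40, Atlas, Wes, 12), (A, 40, Atlas, Wes, 32), (A, 7, Nova, Hal, 9), (A, 7, Nova, Pat, 16), (A, 7, Nova, Vic, 26), (A, 7, Nova, Wes, 12), (A, 7, Nova, Wes, 32), (A, 8, Atlas, Hal, 9), (A, 8, Atlas, Pat, 16), (A, 8, Atlas, Vic, 26), (A, 8, Atlas, Wes, 12), (A, 8, Atlas, Wes, 32), (B, 16, Omega, Cal, 23), (B, 16, Omega, Eve, 31), (B, 16, Omega, Lee, 30), (B, 16, Omega, Wes, 19), (B, 16, Omega, Wes, 36), (B, 16, Omega, Xia, 26), (B, 29, Helix, Cal, 23), (B, 29, Helix, Eve, 31), (B, 29, Helix, Lee, 30), (B, 29, Helix, Wes, 19), (B, 29, Helix, Wes, 36), (B, 29, Helix, Xia, 26), (B, 31, Beta, Cal, 23), (B, 31, Beta, Eve, 31), (B, 31, Beta, Lee, 30), (B, 31, Beta, Wes, 19), (B, 31, Beta, Wes, 36), (B, 31, Beta, Xia, 26), (B, 38, Beta, Cal, 23), (B, 38, Beta, Eve, 31), (B, 38, Beta, Lee, 30), (B, 38, Beta, Wes, 19), (B, 38, Beta, Wes, 36), (B, 38, Beta, Xia, 26)}
(Teacher ⨝ Enroll) ⋈ Course (natural join on sname): {(A, 4, Delta, Pat, 16, 32, eng), (A, 40, Atlas, Pat, 16, 32, eng), (A, 7, Nova, Pat, 16, 32, eng), (A, 8, Atlas, Pat, 16, 32, eng), (B, 16, Omega, Eve, 31, 31, fin), (B, 16, Omega, Xia, 26, 19, p2), (B, 29, Helix, Eve, 31, 31, fin), (B, 29, Helix, Xia, 26, 19, p2), (B, 31, Beta, Eve, 31, 31, fin), (B, 31, Beta, Xia, 26, 19, p2), (B, 38, Beta, Eve, 31, 31, fin), (B, 38, Beta, Xia, 26, 19, p2)}
Apply σ_{room ≥ 29}; surviving tuples: {(A, 40, Atlas, Pat, 16, 32, eng), (B, 29, Helix, Eve, 31, 31, fin), (B, 29, Helix, Xia, 26, 19, p2), (B, 31, Beta, Eve, 31, 31, fin), (B, 31, Beta, Xia, 26, 19, p2), (B, 38, Beta, Eve, 31, 31, fin), (B, 38, Beta, Xia, 26, 19, p2)}
π_{tid, title, cid, room, grade, sid} gives {(19, Beta, p2, 31, B, 26), (19, Beta, p2, 38, B, 26), (19, Helix, p2, 29, B, 26), (31, Beta, fin, 31, B, 31), (31, Beta, fin, 38, B, 31), (31, Helix, fin, 29, B, 31), (32, Atlas, eng, 40, A, 16)}.
Apply σ_{room ≠ sid}; surviving tuples: {(19, Beta, p2, 31, B, 26), (19, Beta, p2, 38, B, 26), (19, Helix, p2, 29, B, 26), (31, Beta, fin, 38, B, 31), (31, Helix, fin, 29, B, 31), (32, Atlas, eng, 40, A, 16)}
π_{tid, room, grade} gives {(19, 29, B), (19, 31, B), (19, 38, B), (31, 29, B), (31, 38, B), (32, 40, A)}.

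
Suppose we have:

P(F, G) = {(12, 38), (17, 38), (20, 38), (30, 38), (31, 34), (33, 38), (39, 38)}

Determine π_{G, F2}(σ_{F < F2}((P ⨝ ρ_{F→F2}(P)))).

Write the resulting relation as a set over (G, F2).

ρ[F→F2]: schema becomes (F2, G); tuples unchanged.
P ⋈ ρ_{F→F2}(P) (natural join on G): {(12, 38, 12), (12, 38, 17), (12, 38, 20), (12, 38, 30), (12, 38, 33), (12, 38, 39), (17, 38, 12), (17, 38, 17), (17, 38, 20), (17, 38, 30), (17, 38, 33), (17, 38, 39), (20, 38, 12), (20, 38, 17), (20, 38, 20), (20, 38, 30), (20, 38, 33), (20, 38, 39), (30, 38, 12), (30, 38, 17), (30, 38, 20), (30, 38, 30), (30, 38, 33), (30, 38, 39), (31, 34, 31), (33, 38, 12), (33, 38, 17), (33, 38, 20), (33, 38, 30), (33, 38, 33), (33, 38, 39), (39, 38, 12), (39, 38, 17), (39, 38, 20), (39, 38, 30), (39, 38, 33), (39, 38, 39)}
Filtering on F < F2 leaves {(12, 38, 17), (12, 38, 20), (12, 38, 30), (12, 38, 33), (12, 38, 39), (17, 38, 20), (17, 38, 30), (17, 38, 33), (17, 38, 39), (20, 38, 30), (20, 38, 33), (20, 38, 39), (30, 38, 33), (30, 38, 39), (33, 38, 39)}.
π[G, F2]: project onto (G, F2) (10 duplicate(s) eliminated) → {(38, 17), (38, 20), (38, 30), (38, 33), (38, 39)}

{(38, 17), (38, 20), (38, 30), (38, 33), (38, 39)}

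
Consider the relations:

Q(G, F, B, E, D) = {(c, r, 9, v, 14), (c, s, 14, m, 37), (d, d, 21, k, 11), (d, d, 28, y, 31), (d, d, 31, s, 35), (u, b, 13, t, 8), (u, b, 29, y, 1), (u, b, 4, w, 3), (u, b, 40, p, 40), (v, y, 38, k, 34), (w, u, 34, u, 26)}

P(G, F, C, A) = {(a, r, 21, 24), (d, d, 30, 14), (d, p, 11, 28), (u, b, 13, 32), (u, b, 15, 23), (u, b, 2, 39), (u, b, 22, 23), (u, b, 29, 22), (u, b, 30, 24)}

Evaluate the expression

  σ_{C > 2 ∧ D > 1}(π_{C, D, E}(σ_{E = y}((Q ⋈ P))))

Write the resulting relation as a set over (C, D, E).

Joining Q and P on G, F yields {(d, d, 21, k, 11, 30, 14), (d, d, 28, y, 31, 30, 14), (d, d, 31, s, 35, 30, 14), (u, b, 13, t, 8, 13, 32), (u, b, 13, t, 8, 15, 23), (u, b, 13, t, 8, 2, 39), (u, b, 13, t, 8, 22, 23), (u, b, 13, t, 8, 29, 22), (u, b, 13, t, 8, 30, 24), (u, b, 29, y, 1, 13, 32), (u, b, 29, y, 1, 15, 23), (u, b, 29, y, 1, 2, 39), (u, b, 29, y, 1, 22, 23), (u, b, 29, y, 1, 29, 22), (u, b, 29, y, 1, 30, 24), (u, b, 4, w, 3, 13, 32), (u, b, 4, w, 3, 15, 23), (u, b, 4, w, 3, 2, 39), (u, b, 4, w, 3, 22, 23), (u, b, 4, w, 3, 29, 22), (u, b, 4, w, 3, 30, 24), (u, b, 40, p, 40, 13, 32), (u, b, 40, p, 40, 15, 23), (u, b, 40, p, 40, 2, 39), (u, b, 40, p, 40, 22, 23), (u, b, 40, p, 40, 29, 22), (u, b, 40, p, 40, 30, 24)}.
σ[E = y]: keep tuples satisfying E = y → {(d, d, 28, y, 31, 30, 14), (u, b, 29, y, 1, 13, 32), (u, b, 29, y, 1, 15, 23), (u, b, 29, y, 1, 2, 39), (u, b, 29, y, 1, 22, 23), (u, b, 29, y, 1, 29, 22), (u, b, 29, y, 1, 30, 24)}
π_{C, D, E} gives {(13, 1, y), (15, 1, y), (2, 1, y), (22, 1, y), (29, 1, y), (30, 1, y), (30, 31, y)}.
σ[C > 2 ∧ D > 1]: keep tuples satisfying C > 2 ∧ D > 1 → {(30, 31, y)}

{(30, 31, y)}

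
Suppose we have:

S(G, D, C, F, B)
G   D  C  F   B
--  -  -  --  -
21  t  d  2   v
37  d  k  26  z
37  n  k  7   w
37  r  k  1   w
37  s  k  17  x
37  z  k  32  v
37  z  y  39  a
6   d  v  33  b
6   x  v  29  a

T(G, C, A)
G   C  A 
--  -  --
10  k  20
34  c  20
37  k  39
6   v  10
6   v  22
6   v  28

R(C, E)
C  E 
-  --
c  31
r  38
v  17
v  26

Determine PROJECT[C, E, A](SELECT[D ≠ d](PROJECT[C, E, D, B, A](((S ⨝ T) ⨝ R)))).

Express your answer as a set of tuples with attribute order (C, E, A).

{(v, 17, 10), (v, 17, 22), (v, 17, 28), (v, 26, 10), (v, 26, 22), (v, 26, 28)}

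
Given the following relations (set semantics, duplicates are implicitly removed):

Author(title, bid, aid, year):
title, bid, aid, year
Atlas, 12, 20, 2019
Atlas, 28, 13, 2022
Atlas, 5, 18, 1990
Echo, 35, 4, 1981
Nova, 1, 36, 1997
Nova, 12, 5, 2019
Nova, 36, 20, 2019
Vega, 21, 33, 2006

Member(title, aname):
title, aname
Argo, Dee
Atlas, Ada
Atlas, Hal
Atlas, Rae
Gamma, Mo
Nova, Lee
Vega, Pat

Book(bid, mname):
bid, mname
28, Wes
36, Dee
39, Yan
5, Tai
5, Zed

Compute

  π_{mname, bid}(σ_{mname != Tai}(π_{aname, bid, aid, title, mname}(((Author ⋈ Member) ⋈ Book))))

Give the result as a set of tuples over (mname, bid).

Joining Author and Member on title yields {(Atlas, 12, 20, 2019, Ada), (Atlas, 12, 20, 2019, Hal), (Atlas, 12, 20, 2019, Rae), (Atlas, 28, 13, 2022, Ada), (Atlas, 28, 13, 2022, Hal), (Atlas, 28, 13, 2022, Rae), (Atlas, 5, 18, 1990, Ada), (Atlas, 5, 18, 1990, Hal), (Atlas, 5, 18, 1990, Rae), (Nova, 1, 36, 1997, Lee), (Nova, 12, 5, 2019, Lee), (Nova, 36, 20, 2019, Lee), (Vega, 21, 33, 2006, Pat)}.
Joining (Author ⋈ Member) and Book on bid yields {(Atlas, 28, 13, 2022, Ada, Wes), (Atlas, 28, 13, 2022, Hal, Wes), (Atlas, 28, 13, 2022, Rae, Wes), (Atlas, 5, 18, 1990, Ada, Tai), (Atlas, 5, 18, 1990, Ada, Zed), (Atlas, 5, 18, 1990, Hal, Tai), (Atlas, 5, 18, 1990, Hal, Zed), (Atlas, 5, 18, 1990, Rae, Tai), (Atlas, 5, 18, 1990, Rae, Zed), (Nova, 36, 20, 2019, Lee, Dee)}.
Projecting to aname, bid, aid, title, mname: {(Ada, 28, 13, Atlas, Wes), (Ada, 5, 18, Atlas, Tai), (Ada, 5, 18, Atlas, Zed), (Hal, 28, 13, Atlas, Wes), (Hal, 5, 18, Atlas, Tai), (Hal, 5, 18, Atlas, Zed), (Lee, 36, 20, Nova, Dee), (Rae, 28, 13, Atlas, Wes), (Rae, 5, 18, Atlas, Tai), (Rae, 5, 18, Atlas, Zed)}
Selection mname != Tai: {(Ada, 28, 13, Atlas, Wes), (Ada, 5, 18, Atlas, Zed), (Hal, 28, 13, Atlas, Wes), (Hal, 5, 18, Atlas, Zed), (Lee, 36, 20, Nova, Dee), (Rae, 28, 13, Atlas, Wes), (Rae, 5, 18, Atlas, Zed)}
Projecting to mname, bid (4 duplicate(s) eliminated): {(Dee, 36), (Wes, 28), (Zed, 5)}

{(Dee, 36), (Wes, 28), (Zed, 5)}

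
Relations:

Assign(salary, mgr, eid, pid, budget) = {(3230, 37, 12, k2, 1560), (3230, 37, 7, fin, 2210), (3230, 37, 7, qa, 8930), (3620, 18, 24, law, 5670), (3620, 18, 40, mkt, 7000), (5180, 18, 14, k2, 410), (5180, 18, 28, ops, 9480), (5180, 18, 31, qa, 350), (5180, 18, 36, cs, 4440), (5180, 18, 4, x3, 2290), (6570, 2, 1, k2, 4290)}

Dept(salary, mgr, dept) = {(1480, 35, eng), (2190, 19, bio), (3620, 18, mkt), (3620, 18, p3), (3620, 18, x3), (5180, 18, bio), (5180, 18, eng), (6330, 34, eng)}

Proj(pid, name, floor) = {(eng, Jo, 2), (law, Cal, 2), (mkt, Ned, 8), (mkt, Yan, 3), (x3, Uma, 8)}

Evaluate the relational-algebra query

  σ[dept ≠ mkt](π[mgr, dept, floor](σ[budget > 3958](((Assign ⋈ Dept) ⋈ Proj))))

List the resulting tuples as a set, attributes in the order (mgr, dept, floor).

Assign ⋈ Dept (natural join on salary, mgr): {(3620, 18, 24, law, 5670, mkt), (3620, 18, 24, law, 5670, p3), (3620, 18, 24, law, 5670, x3), (3620, 18, 40, mkt, 7000, mkt), (3620, 18, 40, mkt, 7000, p3), (3620, 18, 40, mkt, 7000, x3), (5180, 18, 14, k2, 410, bio), (5180, 18, 14, k2, 410, eng), (5180, 18, 28, ops, 9480, bio), (5180, 18, 28, ops, 9480, eng), (5180, 18, 31, qa, 350, bio), (5180, 18, 31, qa, 350, eng), (5180, 18, 36, cs, 4440, bio), (5180, 18, 36, cs, 4440, eng), (5180, 18, 4, x3, 2290, bio), (5180, 18, 4, x3, 2290, eng)}
(Assign ⋈ Dept) ⋈ Proj (natural join on pid): {(3620, 18, 24, law, 5670, mkt, Cal, 2), (3620, 18, 24, law, 5670, p3, Cal, 2), (3620, 18, 24, law, 5670, x3, Cal, 2), (3620, 18, 40, mkt, 7000, mkt, Ned, 8), (3620, 18, 40, mkt, 7000, mkt, Yan, 3), (3620, 18, 40, mkt, 7000, p3, Ned, 8), (3620, 18, 40, mkt, 7000, p3, Yan, 3), (3620, 18, 40, mkt, 7000, x3, Ned, 8), (3620, 18, 40, mkt, 7000, x3, Yan, 3), (5180, 18, 4, x3, 2290, bio, Uma, 8), (5180, 18, 4, x3, 2290, eng, Uma, 8)}
σ[budget > 3958]: keep tuples satisfying budget > 3958 → {(3620, 18, 24, law, 5670, mkt, Cal, 2), (3620, 18, 24, law, 5670, p3, Cal, 2), (3620, 18, 24, law, 5670, x3, Cal, 2), (3620, 18, 40, mkt, 7000, mkt, Ned, 8), (3620, 18, 40, mkt, 7000, mkt, Yan, 3), (3620, 18, 40, mkt, 7000, p3, Ned, 8), (3620, 18, 40, mkt, 7000, p3, Yan, 3), (3620, 18, 40, mkt, 7000, x3, Ned, 8), (3620, 18, 40, mkt, 7000, x3, Yan, 3)}
Projecting to mgr, dept, floor: {(18, mkt, 2), (18, mkt, 3), (18, mkt, 8), (18, p3, 2), (18, p3, 3), (18, p3, 8), (18, x3, 2), (18, x3, 3), (18, x3, 8)}
σ[dept ≠ mkt]: keep tuples satisfying dept ≠ mkt → {(18, p3, 2), (18, p3, 3), (18, p3, 8), (18, x3, 2), (18, x3, 3), (18, x3, 8)}

{(18, p3, 2), (18, p3, 3), (18, p3, 8), (18, x3, 2), (18, x3, 3), (18, x3, 8)}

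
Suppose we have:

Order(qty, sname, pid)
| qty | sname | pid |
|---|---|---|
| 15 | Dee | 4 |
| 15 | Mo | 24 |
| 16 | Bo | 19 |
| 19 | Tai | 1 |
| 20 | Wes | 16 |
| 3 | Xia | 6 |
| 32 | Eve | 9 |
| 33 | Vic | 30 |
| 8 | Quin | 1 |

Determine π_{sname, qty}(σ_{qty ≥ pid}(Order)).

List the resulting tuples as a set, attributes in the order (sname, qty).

{(Dee, 15), (Eve, 32), (Quin, 8), (Tai, 19), (Vic, 33), (Wes, 20)}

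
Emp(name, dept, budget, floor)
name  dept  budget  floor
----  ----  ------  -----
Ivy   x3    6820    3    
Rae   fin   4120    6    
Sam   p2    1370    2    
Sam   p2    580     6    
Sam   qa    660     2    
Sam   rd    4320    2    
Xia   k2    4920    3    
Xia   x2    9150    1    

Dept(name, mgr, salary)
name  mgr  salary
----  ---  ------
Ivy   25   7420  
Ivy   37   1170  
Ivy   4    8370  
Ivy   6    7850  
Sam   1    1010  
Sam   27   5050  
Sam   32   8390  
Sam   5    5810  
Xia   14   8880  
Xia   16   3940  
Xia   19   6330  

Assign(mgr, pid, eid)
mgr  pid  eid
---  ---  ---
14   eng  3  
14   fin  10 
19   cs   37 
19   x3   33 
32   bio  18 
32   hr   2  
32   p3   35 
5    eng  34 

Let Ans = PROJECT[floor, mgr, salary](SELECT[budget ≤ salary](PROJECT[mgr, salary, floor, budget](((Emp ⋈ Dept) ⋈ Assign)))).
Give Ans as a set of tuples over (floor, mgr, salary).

{(2, 32, 8390), (2, 5, 5810), (3, 14, 8880), (3, 19, 6330), (6, 32, 8390), (6, 5, 5810)}

Joining Emp and Dept on name yields {(Ivy, x3, 6820, 3, 25, 7420), (Ivy, x3, 6820, 3, 37, 1170), (Ivy, x3, 6820, 3, 4, 8370), (Ivy, x3, 6820, 3, 6, 7850), (Sam, p2, 1370, 2, 1, 1010), (Sam, p2, 1370, 2, 27, 5050), (Sam, p2, 1370, 2, 32, 8390), (Sam, p2, 1370, 2, 5, 5810), (Sam, p2, 580, 6, 1, 1010), (Sam, p2, 580, 6, 27, 5050), (Sam, p2, 580, 6, 32, 8390), (Sam, p2, 580, 6, 5, 5810), (Sam, qa, 660, 2, 1, 1010), (Sam, qa, 660, 2, 27, 5050), (Sam, qa, 660, 2, 32, 8390), (Sam, qa, 660, 2, 5, 5810), (Sam, rd, 4320, 2, 1, 1010), (Sam, rd, 4320, 2, 27, 5050), (Sam, rd, 4320, 2, 32, 8390), (Sam, rd, 4320, 2, 5, 5810), (Xia, k2, 4920, 3, 14, 8880), (Xia, k2, 4920, 3, 16, 3940), (Xia, k2, 4920, 3, 19, 6330), (Xia, x2, 9150, 1, 14, 8880), (Xia, x2, 9150, 1, 16, 3940), (Xia, x2, 9150, 1, 19, 6330)}.
Joining (Emp ⋈ Dept) and Assign on mgr yields {(Sam, p2, 1370, 2, 32, 8390, bio, 18), (Sam, p2, 1370, 2, 32, 8390, hr, 2), (Sam, p2, 1370, 2, 32, 8390, p3, 35), (Sam, p2, 1370, 2, 5, 5810, eng, 34), (Sam, p2, 580, 6, 32, 8390, bio, 18), (Sam, p2, 580, 6, 32, 8390, hr, 2), (Sam, p2, 580, 6, 32, 8390, p3, 35), (Sam, p2, 580, 6, 5, 5810, eng, 34), (Sam, qa, 660, 2, 32, 8390, bio, 18), (Sam, qa, 660, 2, 32, 8390, hr, 2), (Sam, qa, 660, 2, 32, 8390, p3, 35), (Sam, qa, 660, 2, 5, 5810, eng, 34), (Sam, rd, 4320, 2, 32, 8390, bio, 18), (Sam, rd, 4320, 2, 32, 8390, hr, 2), (Sam, rd, 4320, 2, 32, 8390, p3, 35), (Sam, rd, 4320, 2, 5, 5810, eng, 34), (Xia, k2, 4920, 3, 14, 8880, eng, 3), (Xia, k2, 4920, 3, 14, 8880, fin, 10), (Xia, k2, 4920, 3, 19, 6330, cs, 37), (Xia, k2, 4920, 3, 19, 6330, x3, 33), (Xia, x2, 9150, 1, 14, 8880, eng, 3), (Xia, x2, 9150, 1, 14, 8880, fin, 10), (Xia, x2, 9150, 1, 19, 6330, cs, 37), (Xia, x2, 9150, 1, 19, 6330, x3, 33)}.
Keep only column(s) mgr, salary, floor, budget (12 duplicate(s) eliminated): {(14, 8880, 1, 9150), (14, 8880, 3, 4920), (19, 6330, 1, 9150), (19, 6330, 3, 4920), (32, 8390, 2, 1370), (32, 8390, 2, 4320), (32, 8390, 2, 660), (32, 8390, 6, 580), (5, 5810, 2, 1370), (5, 5810, 2, 4320), (5, 5810, 2, 660), (5, 5810, 6, 580)}
σ[budget ≤ salary]: keep tuples satisfying budget ≤ salary → {(14, 8880, 3, 4920), (19, 6330, 3, 4920), (32, 8390, 2, 1370), (32, 8390, 2, 4320), (32, 8390, 2, 660), (32, 8390, 6, 580), (5, 5810, 2, 1370), (5, 5810, 2, 4320), (5, 5810, 2, 660), (5, 5810, 6, 580)}
Keep only column(s) floor, mgr, salary (4 duplicate(s) eliminated): {(2, 32, 8390), (2, 5, 5810), (3, 14, 8880), (3, 19, 6330), (6, 32, 8390), (6, 5, 5810)}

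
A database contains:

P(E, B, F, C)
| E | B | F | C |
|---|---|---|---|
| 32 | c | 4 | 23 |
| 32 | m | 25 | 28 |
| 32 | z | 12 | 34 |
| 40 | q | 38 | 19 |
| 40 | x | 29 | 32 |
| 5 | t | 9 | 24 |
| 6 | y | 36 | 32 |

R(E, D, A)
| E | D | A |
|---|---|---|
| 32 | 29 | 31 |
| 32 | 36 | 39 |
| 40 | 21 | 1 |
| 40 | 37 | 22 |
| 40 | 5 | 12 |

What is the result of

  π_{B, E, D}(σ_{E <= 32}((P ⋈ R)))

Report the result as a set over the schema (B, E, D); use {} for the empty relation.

P ⋈ R (natural join on E): {(32, c, 4, 23, 29, 31), (32, c, 4, 23, 36, 39), (32, m, 25, 28, 29, 31), (32, m, 25, 28, 36, 39), (32, z, 12, 34, 29, 31), (32, z, 12, 34, 36, 39), (40, q, 38, 19, 21, 1), (40, q, 38, 19, 37, 22), (40, q, 38, 19, 5, 12), (40, x, 29, 32, 21, 1), (40, x, 29, 32, 37, 22), (40, x, 29, 32, 5, 12)}
Filtering on E <= 32 leaves {(32, c, 4, 23, 29, 31), (32, c, 4, 23, 36, 39), (32, m, 25, 28, 29, 31), (32, m, 25, 28, 36, 39), (32, z, 12, 34, 29, 31), (32, z, 12, 34, 36, 39)}.
Keep only column(s) B, E, D: {(c, 32, 29), (c, 32, 36), (m, 32, 29), (m, 32, 36), (z, 32, 29), (z, 32, 36)}

{(c, 32, 29), (c, 32, 36), (m, 32, 29), (m, 32, 36), (z, 32, 29), (z, 32, 36)}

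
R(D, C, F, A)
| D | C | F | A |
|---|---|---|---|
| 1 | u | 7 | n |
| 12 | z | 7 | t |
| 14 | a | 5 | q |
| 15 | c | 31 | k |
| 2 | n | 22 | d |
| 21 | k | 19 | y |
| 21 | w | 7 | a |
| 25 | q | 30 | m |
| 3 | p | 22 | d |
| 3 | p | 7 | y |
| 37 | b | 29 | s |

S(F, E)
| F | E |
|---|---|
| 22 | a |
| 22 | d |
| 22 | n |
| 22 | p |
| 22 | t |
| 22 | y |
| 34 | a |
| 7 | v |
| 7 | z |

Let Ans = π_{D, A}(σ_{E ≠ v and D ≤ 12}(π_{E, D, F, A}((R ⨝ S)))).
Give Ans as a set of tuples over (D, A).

{(1, n), (12, t), (2, d), (3, d), (3, y)}

Joining R and S on F yields {(1, u, 7, n, v), (1, u, 7, n, z), (12, z, 7, t, v), (12, z, 7, t, z), (2, n, 22, d, a), (2, n, 22, d, d), (2, n, 22, d, n), (2, n, 22, d, p), (2, n, 22, d, t), (2, n, 22, d, y), (21, w, 7, a, v), (21, w, 7, a, z), (3, p, 22, d, a), (3, p, 22, d, d), (3, p, 22, d, n), (3, p, 22, d, p), (3, p, 22, d, t), (3, p, 22, d, y), (3, p, 7, y, v), (3, p, 7, y, z)}.
Projecting to E, D, F, A: {(a, 2, 22, d), (a, 3, 22, d), (d, 2, 22, d), (d, 3, 22, d), (n, 2, 22, d), (n, 3, 22, d), (p, 2, 22, d), (p, 3, 22, d), (t, 2, 22, d), (t, 3, 22, d), (v, 1, 7, n), (v, 12, 7, t), (v, 21, 7, a), (v, 3, 7, y), (y, 2, 22, d), (y, 3, 22, d), (z, 1, 7, n), (z, 12, 7, t), (z, 21, 7, a), (z, 3, 7, y)}
Filtering on E ≠ v and D ≤ 12 leaves {(a, 2, 22, d), (a, 3, 22, d), (d, 2, 22, d), (d, 3, 22, d), (n, 2, 22, d), (n, 3, 22, d), (p, 2, 22, d), (p, 3, 22, d), (t, 2, 22, d), (t, 3, 22, d), (y, 2, 22, d), (y, 3, 22, d), (z, 1, 7, n), (z, 12, 7, t), (z, 3, 7, y)}.
Projecting to D, A (10 duplicate(s) eliminated): {(1, n), (12, t), (2, d), (3, d), (3, y)}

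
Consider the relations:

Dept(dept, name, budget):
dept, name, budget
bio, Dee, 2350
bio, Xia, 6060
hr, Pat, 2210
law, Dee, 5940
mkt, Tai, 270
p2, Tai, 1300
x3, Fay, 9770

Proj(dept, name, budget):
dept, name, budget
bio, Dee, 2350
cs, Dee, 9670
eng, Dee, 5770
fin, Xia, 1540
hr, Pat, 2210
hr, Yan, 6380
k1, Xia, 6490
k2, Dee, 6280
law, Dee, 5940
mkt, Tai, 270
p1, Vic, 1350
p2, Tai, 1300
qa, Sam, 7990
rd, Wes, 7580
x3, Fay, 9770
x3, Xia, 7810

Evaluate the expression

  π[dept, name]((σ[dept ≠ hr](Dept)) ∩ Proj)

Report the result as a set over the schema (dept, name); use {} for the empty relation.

σ[dept ≠ hr]: keep tuples satisfying dept ≠ hr → {(bio, Dee, 2350), (bio, Xia, 6060), (law, Dee, 5940), (mkt, Tai, 270), (p2, Tai, 1300), (x3, Fay, 9770)}
Intersection: {(bio, Dee, 2350), (bio, Xia, 6060), (law, Dee, 5940), (mkt, Tai, 270), (p2, Tai, 1300), (x3, Fay, 9770)} with {(bio, Dee, 2350), (cs, Dee, 9670), (eng, Dee, 5770), (fin, Xia, 1540), (hr, Pat, 2210), (hr, Yan, 6380), (k1, Xia, 6490), (k2, Dee, 6280), (law, Dee, 5940), (mkt, Tai, 270), (p1, Vic, 1350), (p2, Tai, 1300), (qa, Sam, 7990), (rd, Wes, 7580), (x3, Fay, 9770), (x3, Xia, 7810)} → {(bio, Dee, 2350), (law, Dee, 5940), (mkt, Tai, 270), (p2, Tai, 1300), (x3, Fay, 9770)}
Keep only column(s) dept, name: {(bio, Dee), (law, Dee), (mkt, Tai), (p2, Tai), (x3, Fay)}

{(bio, Dee), (law, Dee), (mkt, Tai), (p2, Tai), (x3, Fay)}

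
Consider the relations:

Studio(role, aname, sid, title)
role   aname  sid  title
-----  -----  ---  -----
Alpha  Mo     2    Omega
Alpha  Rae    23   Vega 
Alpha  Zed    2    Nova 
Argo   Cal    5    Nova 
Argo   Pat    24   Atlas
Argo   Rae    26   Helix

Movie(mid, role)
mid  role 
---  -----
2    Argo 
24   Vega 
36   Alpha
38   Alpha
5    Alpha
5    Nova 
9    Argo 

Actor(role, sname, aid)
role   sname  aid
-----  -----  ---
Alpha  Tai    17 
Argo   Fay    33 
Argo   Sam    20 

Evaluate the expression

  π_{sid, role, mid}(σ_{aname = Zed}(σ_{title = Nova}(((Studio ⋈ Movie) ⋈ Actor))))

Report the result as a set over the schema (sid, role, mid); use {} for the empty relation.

Natural join on role: {(Alpha, Mo, 2, Omega, 36), (Alpha, Mo, 2, Omega, 38), (Alpha, Mo, 2, Omega, 5), (Alpha, Rae, 23, Vega, 36), (Alpha, Rae, 23, Vega, 38), (Alpha, Rae, 23, Vega, 5), (Alpha, Zed, 2, Nova, 36), (Alpha, Zed, 2, Nova, 38), (Alpha, Zed, 2, Nova, 5), (Argo, Cal, 5, Nova, 2), (Argo, Cal, 5, Nova, 9), (Argo, Pat, 24, Atlas, 2), (Argo, Pat, 24, Atlas, 9), (Argo, Rae, 26, Helix, 2), (Argo, Rae, 26, Helix, 9)}
Natural join on role: {(Alpha, Mo, 2, Omega, 36, Tai, 17), (Alpha, Mo, 2, Omega, 38, Tai, 17), (Alpha, Mo, 2, Omega, 5, Tai, 17), (Alpha, Rae, 23, Vega, 36, Tai, 17), (Alpha, Rae, 23, Vega, 38, Tai, 17), (Alpha, Rae, 23, Vega, 5, Tai, 17), (Alpha, Zed, 2, Nova, 36, Tai, 17), (Alpha, Zed, 2, Nova, 38, Tai, 17), (Alpha, Zed, 2, Nova, 5, Tai, 17), (Argo, Cal, 5, Nova, 2, Fay, 33), (Argo, Cal, 5, Nova, 2, Sam, 20), (Argo, Cal, 5, Nova, 9, Fay, 33), (Argo, Cal, 5, Nova, 9, Sam, 20), (Argo, Pat, 24, Atlas, 2, Fay, 33), (Argo, Pat, 24, Atlas, 2, Sam, 20), (Argo, Pat, 24, Atlas, 9, Fay, 33), (Argo, Pat, 24, Atlas, 9, Sam, 20), (Argo, Rae, 26, Helix, 2, Fay, 33), (Argo, Rae, 26, Helix, 2, Sam, 20), (Argo, Rae, 26, Helix, 9, Fay, 33), (Argo, Rae, 26, Helix, 9, Sam, 20)}
Apply σ_{title = Nova}; surviving tuples: {(Alpha, Zed, 2, Nova, 36, Tai, 17), (Alpha, Zed, 2, Nova, 38, Tai, 17), (Alpha, Zed, 2, Nova, 5, Tai, 17), (Argo, Cal, 5, Nova, 2, Fay, 33), (Argo, Cal, 5, Nova, 2, Sam, 20), (Argo, Cal, 5, Nova, 9, Fay, 33), (Argo, Cal, 5, Nova, 9, Sam, 20)}
Apply σ_{aname = Zed}; surviving tuples: {(Alpha, Zed, 2, Nova, 36, Tai, 17), (Alpha, Zed, 2, Nova, 38, Tai, 17), (Alpha, Zed, 2, Nova, 5, Tai, 17)}
π[sid, role, mid]: project onto (sid, role, mid) → {(2, Alpha, 36), (2, Alpha, 38), (2, Alpha, 5)}

{(2, Alpha, 36), (2, Alpha, 38), (2, Alpha, 5)}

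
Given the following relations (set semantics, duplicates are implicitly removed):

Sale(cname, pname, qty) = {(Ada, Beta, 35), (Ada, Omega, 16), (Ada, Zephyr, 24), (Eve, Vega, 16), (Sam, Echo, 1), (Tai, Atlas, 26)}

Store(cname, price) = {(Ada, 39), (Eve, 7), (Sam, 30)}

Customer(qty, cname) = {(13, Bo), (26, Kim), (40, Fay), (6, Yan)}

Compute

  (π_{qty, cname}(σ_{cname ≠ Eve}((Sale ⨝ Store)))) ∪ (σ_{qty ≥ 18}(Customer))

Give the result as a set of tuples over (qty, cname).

{(1, Sam), (16, Ada), (24, Ada), (26, Kim), (35, Ada), (40, Fay)}

Sale ⋈ Store (natural join on cname): {(Ada, Beta, 35, 39), (Ada, Omega, 16, 39), (Ada, Zephyr, 24, 39), (Eve, Vega, 16, 7), (Sam, Echo, 1, 30)}
Filtering on cname ≠ Eve leaves {(Ada, Beta, 35, 39), (Ada, Omega, 16, 39), (Ada, Zephyr, 24, 39), (Sam, Echo, 1, 30)}.
Projecting to qty, cname: {(1, Sam), (16, Ada), (24, Ada), (35, Ada)}
Filtering on qty ≥ 18 leaves {(26, Kim), (40, Fay)}.
Taking the union: {(1, Sam), (16, Ada), (24, Ada), (26, Kim), (35, Ada), (40, Fay)}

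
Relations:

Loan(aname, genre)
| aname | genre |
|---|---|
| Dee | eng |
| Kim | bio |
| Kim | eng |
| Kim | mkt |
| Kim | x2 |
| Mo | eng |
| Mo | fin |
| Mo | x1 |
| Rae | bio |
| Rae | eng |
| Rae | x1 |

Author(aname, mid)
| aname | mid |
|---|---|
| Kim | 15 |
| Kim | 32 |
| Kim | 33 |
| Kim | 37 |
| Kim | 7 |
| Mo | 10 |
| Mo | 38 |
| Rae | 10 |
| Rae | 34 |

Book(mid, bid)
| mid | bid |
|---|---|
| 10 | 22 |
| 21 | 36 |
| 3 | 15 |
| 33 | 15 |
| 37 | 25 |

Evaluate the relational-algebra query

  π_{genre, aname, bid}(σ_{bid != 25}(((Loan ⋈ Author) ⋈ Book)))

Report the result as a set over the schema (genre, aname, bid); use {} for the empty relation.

Joining Loan and Author on aname yields {(Kim, bio, 15), (Kim, bio, 32), (Kim, bio, 33), (Kim, bio, 37), (Kim, bio, 7), (Kim, eng, 15), (Kim, eng, 32), (Kim, eng, 33), (Kim, eng, 37), (Kim, eng, 7), (Kim, mkt, 15), (Kim, mkt, 32), (Kim, mkt, 33), (Kim, mkt, 37), (Kim, mkt, 7), (Kim, x2, 15), (Kim, x2, 32), (Kim, x2, 33), (Kim, x2, 37), (Kim, x2, 7), (Mo, eng, 10), (Mo, eng, 38), (Mo, fin, 10), (Mo, fin, 38), (Mo, x1, 10), (Mo, x1, 38), (Rae, bio, 10), (Rae, bio, 34), (Rae, eng, 10), (Rae, eng, 34), (Rae, x1, 10), (Rae, x1, 34)}.
Joining (Loan ⋈ Author) and Book on mid yields {(Kim, bio, 33, 15), (Kim, bio, 37, 25), (Kim, eng, 33, 15), (Kim, eng, 37, 25), (Kim, mkt, 33, 15), (Kim, mkt, 37, 25), (Kim, x2, 33, 15), (Kim, x2, 37, 25), (Mo, eng, 10, 22), (Mo, fin, 10, 22), (Mo, x1, 10, 22), (Rae, bio, 10, 22), (Rae, eng, 10, 22), (Rae, x1, 10, 22)}.
σ[bid != 25]: keep tuples satisfying bid != 25 → {(Kim, bio, 33, 15), (Kim, eng, 33, 15), (Kim, mkt, 33, 15), (Kim, x2, 33, 15), (Mo, eng, 10, 22), (Mo, fin, 10, 22), (Mo, x1, 10, 22), (Rae, bio, 10, 22), (Rae, eng, 10, 22), (Rae, x1, 10, 22)}
Projecting to genre, aname, bid: {(bio, Kim, 15), (bio, Rae, 22), (eng, Kim, 15), (eng, Mo, 22), (eng, Rae, 22), (fin, Mo, 22), (mkt, Kim, 15), (x1, Mo, 22), (x1, Rae, 22), (x2, Kim, 15)}

{(bio, Kim, 15), (bio, Rae, 22), (eng, Kim, 15), (eng, Mo, 22), (eng, Rae, 22), (fin, Mo, 22), (mkt, Kim, 15), (x1, Mo, 22), (x1, Rae, 22), (x2, Kim, 15)}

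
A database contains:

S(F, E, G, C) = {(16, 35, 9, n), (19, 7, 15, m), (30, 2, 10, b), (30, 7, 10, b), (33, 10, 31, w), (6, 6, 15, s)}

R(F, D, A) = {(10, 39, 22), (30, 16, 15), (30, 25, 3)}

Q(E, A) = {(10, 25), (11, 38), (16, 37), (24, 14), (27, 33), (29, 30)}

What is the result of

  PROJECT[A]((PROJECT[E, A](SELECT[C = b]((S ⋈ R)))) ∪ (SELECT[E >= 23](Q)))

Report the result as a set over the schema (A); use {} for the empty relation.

{14, 15, 3, 30, 33}

S ⋈ R (natural join on F): {(30, 2, 10, b, 16, 15), (30, 2, 10, b, 25, 3), (30, 7, 10, b, 16, 15), (30, 7, 10, b, 25, 3)}
Apply σ_{C = b}; surviving tuples: {(30, 2, 10, b, 16, 15), (30, 2, 10, b, 25, 3), (30, 7, 10, b, 16, 15), (30, 7, 10, b, 25, 3)}
π[E, A]: project onto (E, A) → {(2, 15), (2, 3), (7, 15), (7, 3)}
Apply σ_{E >= 23}; surviving tuples: {(24, 14), (27, 33), (29, 30)}
Union: {(2, 15), (2, 3), (7, 15), (7, 3)} with {(24, 14), (27, 33), (29, 30)} → {(2, 15), (2, 3), (24, 14), (27, 33), (29, 30), (7, 15), (7, 3)}
π[A]: project onto (A) (2 duplicate(s) eliminated) → {14, 15, 3, 30, 33}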